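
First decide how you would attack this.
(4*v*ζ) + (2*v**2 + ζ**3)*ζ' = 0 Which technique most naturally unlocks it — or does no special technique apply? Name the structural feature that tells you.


Technique: the exact-equation method — checking ∂/∂ζ of 4*v*ζ against ∂/∂v of 2*v**2 + ζ**3: they match — the equation is exact as it stands.


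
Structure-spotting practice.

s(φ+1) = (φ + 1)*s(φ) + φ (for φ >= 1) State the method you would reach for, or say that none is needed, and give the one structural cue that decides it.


Diagnosis: a summation factor — with the index-dependent coefficient φ + 1, dividing by the cumulative product turns the left side into a pure difference.


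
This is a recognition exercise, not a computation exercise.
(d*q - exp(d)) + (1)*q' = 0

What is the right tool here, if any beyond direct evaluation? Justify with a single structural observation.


Technique: a linear integrating factor — arrange it as q' + d·q = (the forcing term) and the integrating factor does the rest.


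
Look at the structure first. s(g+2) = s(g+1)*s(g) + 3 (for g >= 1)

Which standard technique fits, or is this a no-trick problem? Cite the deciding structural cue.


Method: no special technique — the unknown enters the rule nonlinearly, not as a weighted sum — no linear method is even well-posed.


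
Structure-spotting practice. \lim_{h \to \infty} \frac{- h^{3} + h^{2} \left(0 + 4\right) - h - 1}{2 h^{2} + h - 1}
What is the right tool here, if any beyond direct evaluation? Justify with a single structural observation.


Diagnosis: dominant-term comparison — divide through by the highest power of h; every lower-order term dies and the dominant terms decide the limit. As a single quotient, the ∞/∞ shape would yield to repeated differentiation as well — the growth comparison gets there in one look.


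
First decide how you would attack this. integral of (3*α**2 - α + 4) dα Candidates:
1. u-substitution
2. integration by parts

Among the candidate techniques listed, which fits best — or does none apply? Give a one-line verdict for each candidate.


Method: no special technique — a term-by-term power-rule job in α; no substitution or rearrangement earns its keep here.
- u-substitution — no substitution does more than relabel what direct integration already handles.
- integration by parts — splitting off a factor buys nothing — the integrand integrates directly without parts.


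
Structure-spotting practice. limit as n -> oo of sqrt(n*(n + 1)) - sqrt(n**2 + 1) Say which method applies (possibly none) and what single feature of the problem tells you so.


Method: conjugate multiplication — neither sqrt(n*(n + 1)) nor sqrt(n**2 + 1) converges alone, so rewrite their difference as a conjugate-rationalized quotient first.


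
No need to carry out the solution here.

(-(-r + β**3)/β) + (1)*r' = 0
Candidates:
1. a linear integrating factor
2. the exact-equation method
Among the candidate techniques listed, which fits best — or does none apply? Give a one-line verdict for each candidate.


Best approach: a linear integrating factor — linear in the unknown with genuine forcing: multiply through by the exponential of the integrated coefficient and the left side closes into one derivative.
- a linear integrating factor — a fit — the right tool for this form.
- the exact-equation method — the cross partial derivatives disagree, so no single potential exists.


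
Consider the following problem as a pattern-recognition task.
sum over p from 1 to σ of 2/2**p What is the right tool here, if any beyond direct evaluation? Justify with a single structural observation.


Technique: the geometric series formula — consecutive terms stand in a fixed index-free ratio — the geometric sum formula closes it.


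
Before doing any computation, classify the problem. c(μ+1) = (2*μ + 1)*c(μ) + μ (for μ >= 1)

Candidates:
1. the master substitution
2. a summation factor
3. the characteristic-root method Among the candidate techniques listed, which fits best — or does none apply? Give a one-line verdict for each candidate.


Method: a summation factor — it is first-order linear but the coefficient 2*μ + 1 depends on the index, so multiply through by a summation factor to telescope it.
- the master substitution — the recursive argument is a shift of the index, not a fixed fraction of it.
- a summation factor — a fit — the right tool for this form.
- the characteristic-root method: an index-dependent weight blocks the pure exponential ansatz.


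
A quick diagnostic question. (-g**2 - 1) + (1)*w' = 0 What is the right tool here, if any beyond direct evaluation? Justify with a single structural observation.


Method: no special technique — solved for the derivative, w never appears on the right — this is a direct integration in g, not a differential-equations problem at heart.


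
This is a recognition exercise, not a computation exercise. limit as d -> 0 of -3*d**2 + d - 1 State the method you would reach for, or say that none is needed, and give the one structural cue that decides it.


Verdict: no special technique — the expression is continuous at 0 — substitute and evaluate; no indeterminate form appears.


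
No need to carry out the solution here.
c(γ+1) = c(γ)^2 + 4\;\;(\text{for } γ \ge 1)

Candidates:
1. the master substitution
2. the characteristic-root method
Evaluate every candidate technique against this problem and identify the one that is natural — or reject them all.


Verdict: no special technique — the sequence value feeds back through itself nonlinearly — linear superposition fails, and every superposition-based closed form fails with it.
- the master substitution — with no divided-index recursive call, reindexing by powers of a base buys nothing.
- the characteristic-root method: the recursion is nonlinear in the sequence values, so no linear-modes ansatz applies.


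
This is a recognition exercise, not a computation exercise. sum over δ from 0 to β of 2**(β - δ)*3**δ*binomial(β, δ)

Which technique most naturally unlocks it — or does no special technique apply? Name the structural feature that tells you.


Technique: the binomial theorem — the binomial coefficients weight matched powers of 3 and 2, which is exactly the expansion of a binomial power.


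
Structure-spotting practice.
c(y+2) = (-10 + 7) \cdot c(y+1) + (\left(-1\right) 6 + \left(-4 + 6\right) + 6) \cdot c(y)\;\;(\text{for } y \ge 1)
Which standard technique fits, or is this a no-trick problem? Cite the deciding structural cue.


Method: the characteristic-root method — the recurrence treats every index alike (constant coefficients, no forcing) — precisely the regime where r^y trials close it.


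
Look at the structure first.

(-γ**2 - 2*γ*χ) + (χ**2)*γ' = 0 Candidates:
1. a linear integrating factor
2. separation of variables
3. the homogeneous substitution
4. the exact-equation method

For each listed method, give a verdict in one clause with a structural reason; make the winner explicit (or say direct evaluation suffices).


Technique: the homogeneous substitution — the slope is degree-zero homogeneous: the ratio substitution v = γ/χ collapses it. A Bernoulli rewrite works here as the equation stands — the homogeneous substitution is the more immediate reading.
- a linear integrating factor — a nonlinear term in the unknown puts this outside the integrating-factor template.
- separation of variables: no algebra isolates the independent variable on one side and the unknown on the other.
- the homogeneous substitution — applies; the problem has the shape this method handles.
- the exact-equation method — the mixed partial derivatives differ, so the left side is not a total differential.


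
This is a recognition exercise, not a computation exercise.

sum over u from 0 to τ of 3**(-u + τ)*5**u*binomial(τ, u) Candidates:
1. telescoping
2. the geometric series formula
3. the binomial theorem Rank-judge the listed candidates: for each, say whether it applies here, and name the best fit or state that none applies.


Diagnosis: the binomial theorem — the binomial coefficients weight matched powers of 5 and 3, which is exactly the expansion of a binomial power.
- telescoping: writing out consecutive terms as given produces no pairwise cancellation.
- the geometric series formula — the term-to-term ratio changes with the index, so the geometric formula cannot close it.
- the binomial theorem: a fit — the right tool for this form.


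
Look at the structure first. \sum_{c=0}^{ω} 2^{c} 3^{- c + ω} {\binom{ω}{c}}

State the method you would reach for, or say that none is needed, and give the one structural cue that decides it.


Verdict: the binomial theorem — {\binom{ω}{c}} weighting matched powers of 2 and 3 is the expanded form of (2 + 3)^ω — fold it back up.


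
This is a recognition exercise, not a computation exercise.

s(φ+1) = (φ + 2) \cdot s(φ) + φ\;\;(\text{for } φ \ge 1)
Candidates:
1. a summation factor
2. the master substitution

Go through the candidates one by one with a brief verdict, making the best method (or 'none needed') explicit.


Technique: a summation factor — normalize by the running product of φ + 2: the left side becomes a difference, and differences sum.
- a summation factor — a fit — the right tool for this form.
- the master substitution: no fixed divisor shrinks the index between calls.


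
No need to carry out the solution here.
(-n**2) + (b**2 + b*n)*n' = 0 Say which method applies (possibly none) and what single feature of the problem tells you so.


Diagnosis: the homogeneous substitution — the slope's numerator and denominator have matching total degree, so it depends only on n/b and the ratio substitution collapses it. With the right rearrangement (exchanging the roles of the variables where needed), this also fits a Bernoulli template; the homogeneous substitution reads the structure directly.


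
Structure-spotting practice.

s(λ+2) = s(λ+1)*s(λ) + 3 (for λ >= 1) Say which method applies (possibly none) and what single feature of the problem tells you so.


Method: no special technique — the sequence value feeds back through itself nonlinearly — linear superposition fails, and every superposition-based closed form fails with it.


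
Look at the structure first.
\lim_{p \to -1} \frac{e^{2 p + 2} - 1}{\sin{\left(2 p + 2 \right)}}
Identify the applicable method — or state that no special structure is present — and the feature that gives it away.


Technique: l'Hôpital's rule (0/0) — substituting -1 gives 0 over 0; differentiate top and bottom once and re-evaluate. One could equally expand both pieces locally and compare leading terms; the rule does that in one stroke.


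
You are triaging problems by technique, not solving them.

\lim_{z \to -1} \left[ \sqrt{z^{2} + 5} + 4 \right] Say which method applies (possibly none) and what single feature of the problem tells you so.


Technique: no special technique — the function is continuous at -1; evaluation is itself the limit, no machinery required.


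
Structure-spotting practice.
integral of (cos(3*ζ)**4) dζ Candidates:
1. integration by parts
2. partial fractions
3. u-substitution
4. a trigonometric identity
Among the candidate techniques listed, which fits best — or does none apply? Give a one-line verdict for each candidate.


Verdict: a trigonometric identity — apply power reduction to cos(3*ζ)**4; each application halves the trigonometric degree.
- integration by parts — not the natural route: no polynomial-kernel product appears — a recursive parts reduction of the trigonometric product exists, but the identity rewrite is direct.
- partial fractions — the expression is not a ratio of polynomials that decomposes further.
- u-substitution: no subexpression of the integrand serves as a whole-integral substitution inner — individual terms may offer their own, but none carries its derivative as a factor of the full integrand; a working change of variable would have to be constructed from outside the expression.
- a trigonometric identity — yes, a natural case for it.


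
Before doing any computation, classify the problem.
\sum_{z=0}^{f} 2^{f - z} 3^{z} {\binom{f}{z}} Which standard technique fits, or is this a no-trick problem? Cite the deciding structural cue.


Verdict: the binomial theorem — {\binom{f}{z}} weighting matched powers of 3 and 2 is the expanded form of (3 + 2)^f — fold it back up.


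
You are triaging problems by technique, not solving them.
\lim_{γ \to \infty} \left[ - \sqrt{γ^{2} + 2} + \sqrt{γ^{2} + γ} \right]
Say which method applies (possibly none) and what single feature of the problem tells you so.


Method: conjugate multiplication — an infinity-minus-infinity difference with a surviving radical — multiply by the conjugate to cancel the divergence.


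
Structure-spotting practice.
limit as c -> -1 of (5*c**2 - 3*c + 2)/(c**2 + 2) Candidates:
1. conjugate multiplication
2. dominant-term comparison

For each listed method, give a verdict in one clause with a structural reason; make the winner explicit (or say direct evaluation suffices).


Best approach: no special technique — no denominator vanishes and nothing blows up at -1: direct substitution is the whole computation.
- conjugate multiplication — multiplying by a conjugate would not remove any indeterminacy here.
- dominant-term comparison — no dominant-degree comparison decides it.


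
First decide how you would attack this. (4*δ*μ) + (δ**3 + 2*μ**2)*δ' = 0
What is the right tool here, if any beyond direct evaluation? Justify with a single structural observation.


Method: the exact-equation method — because the two cross partials coincide, the form is conservative as written — recover its potential in (μ, δ).


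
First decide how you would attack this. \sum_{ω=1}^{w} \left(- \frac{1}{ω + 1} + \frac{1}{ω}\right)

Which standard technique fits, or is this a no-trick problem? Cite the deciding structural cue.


Technique: telescoping — difference-of-shifts structure (each term adds \frac{1}{ω}, then subtracts its one-index-advanced value, which the following term adds back) leaves only the first and last pieces standing.


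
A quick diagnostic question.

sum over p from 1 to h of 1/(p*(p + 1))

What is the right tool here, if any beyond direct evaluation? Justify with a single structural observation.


Verdict: telescoping — the summand 1/(p*(p + 1)) decomposes into fractions whose poles differ by an integer shift — the series collapses.


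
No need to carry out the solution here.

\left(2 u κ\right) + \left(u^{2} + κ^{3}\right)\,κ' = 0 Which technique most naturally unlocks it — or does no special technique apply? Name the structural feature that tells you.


Technique: the exact-equation method — the cross partial derivatives of 2 u κ and u^{2} + κ^{3} agree, so the left side is the total differential of one potential in u and κ.


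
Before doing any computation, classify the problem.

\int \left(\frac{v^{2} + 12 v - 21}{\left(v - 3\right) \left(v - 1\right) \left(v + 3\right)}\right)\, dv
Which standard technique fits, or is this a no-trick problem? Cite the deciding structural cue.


Method: partial fractions — the bottom factors while the top stays lower-degree — split into simple fractions and integrate piece by piece.


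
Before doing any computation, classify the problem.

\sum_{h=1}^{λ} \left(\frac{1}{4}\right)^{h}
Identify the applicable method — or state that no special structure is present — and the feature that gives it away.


Technique: the geometric series formula — consecutive terms stand in a fixed index-free ratio — the geometric sum formula closes it.


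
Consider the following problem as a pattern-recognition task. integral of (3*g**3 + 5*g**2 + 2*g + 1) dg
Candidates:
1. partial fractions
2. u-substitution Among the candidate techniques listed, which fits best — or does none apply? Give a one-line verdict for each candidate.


Best approach: no special technique — nothing composite, nothing rational, nothing trigonometric — each constant-multiple power of g integrates by the power rule alone.
- partial fractions: the expression is not a ratio of polynomials that decomposes further.
- u-substitution: any workable substitution here is cosmetic — the integrand is already in directly integrable form.


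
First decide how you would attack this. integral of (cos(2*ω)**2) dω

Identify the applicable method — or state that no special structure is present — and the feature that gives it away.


Best approach: a trigonometric identity — an even power like cos(2*ω)**2 flattens under the half-angle identity into first-degree cosines you can integrate directly.


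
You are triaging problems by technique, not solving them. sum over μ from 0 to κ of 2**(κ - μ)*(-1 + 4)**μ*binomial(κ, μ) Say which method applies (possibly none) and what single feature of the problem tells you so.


Verdict: the binomial theorem — terms weighting binomial(κ, μ) against matched powers of (-1 + 4) and 2 reassemble into ((-1 + 4) + 2)^κ by the binomial theorem.


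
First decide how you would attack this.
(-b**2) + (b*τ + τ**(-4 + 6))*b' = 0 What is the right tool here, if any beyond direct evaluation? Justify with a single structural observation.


Verdict: the homogeneous substitution — the slope is degree-zero homogeneous: the ratio substitution v = b/τ collapses it. With the right rearrangement (exchanging the roles of the variables where needed), this also fits a Bernoulli template; the homogeneous substitution reads the structure directly.


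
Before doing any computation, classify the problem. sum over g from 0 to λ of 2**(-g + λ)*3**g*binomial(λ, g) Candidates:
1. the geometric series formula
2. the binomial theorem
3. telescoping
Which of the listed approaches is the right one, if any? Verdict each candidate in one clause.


Technique: the binomial theorem — the summand is term g of a binomial expansion in 3 and 2; the whole sum is a single power.
- the geometric series formula — no single multiplier carries one term to the next throughout the sum.
- the binomial theorem: applicable, and directly so.
- telescoping — the summand is not presented as a shifted difference — a telescoping rewrite may exist, but the displayed structure does not offer one.


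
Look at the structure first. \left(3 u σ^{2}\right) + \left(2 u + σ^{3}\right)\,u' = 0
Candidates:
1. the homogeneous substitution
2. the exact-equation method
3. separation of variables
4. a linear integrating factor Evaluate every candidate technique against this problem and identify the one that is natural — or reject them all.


Method: the exact-equation method — equality of cross partials is the green light — assemble the potential function term by term.
- the homogeneous substitution: the slope does not depend on the ratio of the variables alone.
- the exact-equation method — applies; the problem has the shape this method handles.
- separation of variables — the two dependences are entangled, not a clean product of one-variable pieces.
- a linear integrating factor: the unknown enters nonlinearly (through a power, a denominator, or a transcendental function), which the linear integrating-factor recipe cannot absorb as-is — any repair would come from a preliminary substitution, not the factor.


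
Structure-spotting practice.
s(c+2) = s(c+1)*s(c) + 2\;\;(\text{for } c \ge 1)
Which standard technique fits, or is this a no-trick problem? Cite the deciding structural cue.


Verdict: no special technique — the sequence value feeds back through itself nonlinearly — linear superposition fails, and every superposition-based closed form fails with it.


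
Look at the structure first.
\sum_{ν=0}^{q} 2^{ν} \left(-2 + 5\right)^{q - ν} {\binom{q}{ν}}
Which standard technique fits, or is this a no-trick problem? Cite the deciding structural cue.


Method: the binomial theorem — binomial coefficients against complementary powers of 2 and (-2 + 5): recognize the binomial expansion and resum.


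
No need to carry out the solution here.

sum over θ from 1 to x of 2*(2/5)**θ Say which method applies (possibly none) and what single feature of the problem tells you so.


Method: the geometric series formula — check a ratio of consecutive terms: it is 2/5, independent of the index, so the geometric formula closes the sum.


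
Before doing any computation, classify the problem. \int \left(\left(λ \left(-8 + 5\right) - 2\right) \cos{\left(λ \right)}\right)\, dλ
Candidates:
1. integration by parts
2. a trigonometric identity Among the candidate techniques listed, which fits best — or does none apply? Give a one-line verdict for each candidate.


Method: integration by parts — (λ \left(-8 + 5\right) - 2) dies after finitely many derivatives while \cos{\left(λ \right)} cycles under integration — the tabular/parts setup.
- integration by parts: applicable, and directly so.
- a trigonometric identity — no even trigonometric power and no product of distinct frequencies to rewrite.


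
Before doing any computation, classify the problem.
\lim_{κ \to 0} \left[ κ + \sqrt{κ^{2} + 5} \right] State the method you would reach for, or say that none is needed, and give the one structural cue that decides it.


Verdict: no special technique — nothing blocks direct substitution at 0: plug in and finish.


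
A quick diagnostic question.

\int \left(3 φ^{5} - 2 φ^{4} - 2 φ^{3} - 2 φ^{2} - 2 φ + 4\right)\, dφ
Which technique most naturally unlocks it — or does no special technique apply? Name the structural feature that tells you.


Diagnosis: no special technique — a term-by-term power-rule job in φ; no substitution or rearrangement earns its keep here.


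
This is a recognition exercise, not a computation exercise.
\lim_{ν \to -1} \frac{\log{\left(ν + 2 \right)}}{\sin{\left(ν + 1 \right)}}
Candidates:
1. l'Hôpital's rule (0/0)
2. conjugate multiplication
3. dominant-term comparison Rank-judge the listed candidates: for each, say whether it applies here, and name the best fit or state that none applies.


Technique: l'Hôpital's rule (0/0) — the 0/0 form at -1 is the signature situation for l'Hôpital's rule. A first-order expansion at the point is an equally standard path; the rule packages it.
- l'Hôpital's rule (0/0) — yes, a natural case for it.
- conjugate multiplication: rationalization has no target — no divergent radical difference appears.
- dominant-term comparison: this is not a rational comparison of growth rates at infinity.


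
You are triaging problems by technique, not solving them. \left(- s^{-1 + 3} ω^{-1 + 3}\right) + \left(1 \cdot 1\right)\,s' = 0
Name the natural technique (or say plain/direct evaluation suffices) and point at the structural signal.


Verdict: separation of variables — the derivative equals a pure function of ω (namely ω^{-1 + 3}) times a pure function of s (namely s^{-1 + 3}); divide and integrate each side.


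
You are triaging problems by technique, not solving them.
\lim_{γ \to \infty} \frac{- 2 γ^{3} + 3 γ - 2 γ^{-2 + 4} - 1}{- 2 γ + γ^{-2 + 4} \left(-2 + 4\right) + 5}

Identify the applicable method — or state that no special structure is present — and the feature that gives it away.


Technique: dominant-term comparison — as γ grows, only the highest-degree terms matter — compare leading terms and read the limit off. Differentiating the expression as a single quotient would eventually settle it as well; matching dominant growth settles it immediately.


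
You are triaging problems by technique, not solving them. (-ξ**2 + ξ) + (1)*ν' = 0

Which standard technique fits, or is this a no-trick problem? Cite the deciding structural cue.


Verdict: no special technique — the slope is a function of ξ alone, so integrate both sides directly.


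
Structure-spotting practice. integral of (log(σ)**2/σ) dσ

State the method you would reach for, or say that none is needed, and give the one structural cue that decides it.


Method: u-substitution — structure check: outer function, inner expression log(σ), inner derivative as a factor — the classic u = log(σ) pattern.


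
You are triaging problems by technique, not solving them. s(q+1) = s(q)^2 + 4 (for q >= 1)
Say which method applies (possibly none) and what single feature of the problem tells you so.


Diagnosis: no special technique — a nonlinear dependence on earlier terms breaks linearity, and with it every superposition-based closed form.


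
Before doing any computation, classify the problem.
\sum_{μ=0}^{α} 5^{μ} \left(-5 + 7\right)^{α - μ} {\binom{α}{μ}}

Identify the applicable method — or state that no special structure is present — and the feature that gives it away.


Technique: the binomial theorem — terms weighting {\binom{α}{μ}} against matched powers of 5 and (-5 + 7) reassemble into (5 + (-5 + 7))^α by the binomial theorem.


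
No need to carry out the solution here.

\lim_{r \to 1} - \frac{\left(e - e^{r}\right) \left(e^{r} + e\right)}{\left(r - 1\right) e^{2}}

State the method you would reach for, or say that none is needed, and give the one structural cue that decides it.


Technique: l'Hôpital's rule (0/0) — both numerator and denominator vanish at 1: the genuine 0/0 indeterminate that l'Hôpital exists for. Expanding numerator and denominator to first order gives the same value — the rule automates exactly that.


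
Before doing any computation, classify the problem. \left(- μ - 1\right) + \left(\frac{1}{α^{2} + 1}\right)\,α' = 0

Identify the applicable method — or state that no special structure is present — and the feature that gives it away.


Best approach: separation of variables — all dependence on the two variables factors apart, the defining separable shape. One could also solve this as an exact equation; with each coefficient in its own variable, separating is the same work with fewer steps.


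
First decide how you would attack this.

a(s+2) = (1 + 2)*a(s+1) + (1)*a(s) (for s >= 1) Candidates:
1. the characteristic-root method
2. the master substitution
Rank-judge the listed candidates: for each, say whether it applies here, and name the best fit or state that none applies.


Diagnosis: the characteristic-root method — linear, homogeneous, constant coefficients: solutions of the form r^s exist — find the roots of the characteristic polynomial.
- the characteristic-root method — applies; the problem has the shape this method handles.
- the master substitution — the recursive argument is a shift of the index, not a fixed fraction of it.


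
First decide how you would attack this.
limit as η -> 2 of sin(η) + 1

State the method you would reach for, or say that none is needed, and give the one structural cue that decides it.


Technique: no special technique — no zero denominators, no indeterminate clash at 2 — substitute and read off the value.


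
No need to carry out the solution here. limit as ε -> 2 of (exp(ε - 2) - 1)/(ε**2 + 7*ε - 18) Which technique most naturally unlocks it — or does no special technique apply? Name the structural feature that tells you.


Diagnosis: l'Hôpital's rule (0/0) — substituting 2 gives 0 over 0; differentiate top and bottom once and re-evaluate. A first-order expansion at the point is an equally standard path; the rule packages it.


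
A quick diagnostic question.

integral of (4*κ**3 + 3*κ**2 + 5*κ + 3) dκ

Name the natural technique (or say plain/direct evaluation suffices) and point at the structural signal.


Diagnosis: no special technique — nothing composite, nothing rational, nothing trigonometric — each constant-multiple power of κ integrates by the power rule alone.


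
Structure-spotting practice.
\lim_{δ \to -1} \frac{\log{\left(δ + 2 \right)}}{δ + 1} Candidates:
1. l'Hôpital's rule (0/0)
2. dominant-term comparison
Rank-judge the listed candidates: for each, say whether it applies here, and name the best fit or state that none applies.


Verdict: l'Hôpital's rule (0/0) — numerator and denominator both vanish at -1 — a genuine 0/0 form, which is exactly when l'Hôpital applies. The standard small-argument limits would also carry it; the rule is the systematic route.
- l'Hôpital's rule (0/0): yes, a natural case for it.
- dominant-term comparison: this limit is not decided by comparing polynomial growth at infinity.


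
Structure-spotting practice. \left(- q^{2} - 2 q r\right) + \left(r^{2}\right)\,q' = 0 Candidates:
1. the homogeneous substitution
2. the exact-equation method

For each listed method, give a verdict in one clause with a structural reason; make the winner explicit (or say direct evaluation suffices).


Method: the homogeneous substitution — scaling r and q together leaves the slope fixed — it depends only on q/r, so substitute the ratio. Rearranged, this also fits the Bernoulli template directly; the homogeneous substitution reads the structure without the rearrangement.
- the homogeneous substitution — applicable, and directly so.
- the exact-equation method: no potential function has this form as its differential, as written.


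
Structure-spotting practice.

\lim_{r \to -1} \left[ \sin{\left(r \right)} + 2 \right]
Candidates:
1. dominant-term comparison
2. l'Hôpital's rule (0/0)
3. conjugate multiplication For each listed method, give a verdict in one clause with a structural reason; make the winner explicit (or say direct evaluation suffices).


Technique: no special technique — no denominator vanishes and nothing blows up at -1: direct substitution is the whole computation.
- dominant-term comparison: this limit is not decided by comparing polynomial growth at infinity.
- l'Hôpital's rule (0/0) — evaluation at the point is determinate, so the rule has nothing to repair.
- conjugate multiplication — rationalization has no target — no divergent radical difference appears.


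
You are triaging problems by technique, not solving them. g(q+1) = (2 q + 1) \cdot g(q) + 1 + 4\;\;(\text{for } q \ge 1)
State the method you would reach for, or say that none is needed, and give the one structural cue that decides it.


Technique: a summation factor — normalize by the running product of 2 q + 1: the left side becomes a difference, and differences sum.


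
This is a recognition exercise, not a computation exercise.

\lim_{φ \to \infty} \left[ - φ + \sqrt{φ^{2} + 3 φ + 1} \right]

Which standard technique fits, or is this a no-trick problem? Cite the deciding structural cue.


Method: conjugate multiplication — \sqrt{φ^{2} + 3 φ + 1} and φ both blow up, but their difference is tame once the conjugate rationalizes it.


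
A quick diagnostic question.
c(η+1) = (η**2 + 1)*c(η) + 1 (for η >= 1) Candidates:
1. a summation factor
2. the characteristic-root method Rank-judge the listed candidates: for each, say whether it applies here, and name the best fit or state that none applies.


Best approach: a summation factor — with the index-dependent coefficient η**2 + 1, dividing by the cumulative product turns the left side into a pure difference.
- a summation factor — yes — fits the structure here.
- the characteristic-root method: the coefficients vary with the index, breaking the constant-coefficient structure the method needs.


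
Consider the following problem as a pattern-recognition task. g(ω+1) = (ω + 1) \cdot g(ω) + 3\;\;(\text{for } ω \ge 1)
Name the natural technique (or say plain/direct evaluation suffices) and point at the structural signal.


Diagnosis: a summation factor — normalize by the running product of ω + 1: the left side becomes a difference, and differences sum.


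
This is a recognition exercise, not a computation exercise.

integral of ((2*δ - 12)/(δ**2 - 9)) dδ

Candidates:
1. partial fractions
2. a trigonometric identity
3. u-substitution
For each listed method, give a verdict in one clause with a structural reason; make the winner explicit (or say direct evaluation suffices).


Diagnosis: partial fractions — rational integrand, reducible denominator δ**2 - 9: decompose first, integrate second.
- partial fractions: applies; the problem has the shape this method handles.
- a trigonometric identity: there is no trigonometric structure at all — the integrand carries no sine or cosine to rewrite.
- u-substitution: no subexpression of the integrand pairs with its own derivative as a factor — individual terms may offer their own substitutions, but any change of variable covering the whole integral would have to be constructed from outside the expression.


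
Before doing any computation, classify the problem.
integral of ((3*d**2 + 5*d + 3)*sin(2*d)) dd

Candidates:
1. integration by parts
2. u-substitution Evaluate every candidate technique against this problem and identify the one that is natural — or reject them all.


Diagnosis: integration by parts — 3*d**2 + 5*d + 3 dies after finitely many derivatives while sin(2*d) cycles under integration — the tabular/parts setup.
- integration by parts — yes — fits the structure here.
- u-substitution: no subexpression of the integrand pairs with its own derivative as a factor — individual terms may offer their own substitutions, but any change of variable covering the whole integral would have to be constructed from outside the expression.


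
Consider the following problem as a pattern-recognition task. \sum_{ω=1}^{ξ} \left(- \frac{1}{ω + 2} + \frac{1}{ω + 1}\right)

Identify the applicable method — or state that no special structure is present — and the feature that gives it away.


Method: telescoping — write out three consecutive terms and watch the interior cancel: the advanced copy one term subtracts reappears as the very next term's leading piece, pair after pair.


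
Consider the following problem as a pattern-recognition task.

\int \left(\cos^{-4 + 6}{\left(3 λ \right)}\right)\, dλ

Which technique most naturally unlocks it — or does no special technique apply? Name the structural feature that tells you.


Best approach: a trigonometric identity — \cos^{-4 + 6}{\left(3 λ \right)} carries an even exponent — trade it for double-angle cosines before integrating.


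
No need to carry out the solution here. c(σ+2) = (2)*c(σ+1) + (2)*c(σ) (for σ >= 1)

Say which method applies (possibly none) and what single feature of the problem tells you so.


Diagnosis: the characteristic-root method — because shifting σ leaves the equation's coefficients unchanged, exponential trials reduce it to algebra.


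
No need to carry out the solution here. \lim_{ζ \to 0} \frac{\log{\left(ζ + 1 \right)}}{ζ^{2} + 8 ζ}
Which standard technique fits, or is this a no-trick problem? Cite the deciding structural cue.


Best approach: l'Hôpital's rule (0/0) — plug in 0: top and bottom both hit zero, so differentiate each and retry. The standard small-argument limits would also carry it; the rule is the systematic route.


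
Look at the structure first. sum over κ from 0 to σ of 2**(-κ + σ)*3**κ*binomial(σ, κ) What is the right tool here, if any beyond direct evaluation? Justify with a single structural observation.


Method: the binomial theorem — binomial(σ, κ) weighting matched powers of 3 and 2 is the expanded form of (3 + 2)^σ — fold it back up.


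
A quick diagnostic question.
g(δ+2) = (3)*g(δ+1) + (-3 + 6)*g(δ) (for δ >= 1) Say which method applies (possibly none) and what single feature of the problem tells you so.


Best approach: the characteristic-root method — fixed numeric weights on consecutive terms and no forcing term added: the root method in its home territory.


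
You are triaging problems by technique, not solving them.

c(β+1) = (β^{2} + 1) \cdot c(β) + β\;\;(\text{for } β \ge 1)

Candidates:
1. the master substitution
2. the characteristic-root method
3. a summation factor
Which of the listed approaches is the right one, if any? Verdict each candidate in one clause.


Verdict: a summation factor — one-term recursion with variable weight β^{2} + 1 is solved by product normalization, not by root-finding.
- the master substitution: no fixed divisor shrinks the index between calls.
- the characteristic-root method — the coefficients change with the index, which the root method cannot absorb.
- a summation factor: yes — fits the structure here.


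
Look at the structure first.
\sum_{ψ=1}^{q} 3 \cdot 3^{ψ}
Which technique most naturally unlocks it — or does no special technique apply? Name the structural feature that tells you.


Technique: the geometric series formula — term-over-term division gives 3 every time — index-free ratio, geometric sum formula applies.


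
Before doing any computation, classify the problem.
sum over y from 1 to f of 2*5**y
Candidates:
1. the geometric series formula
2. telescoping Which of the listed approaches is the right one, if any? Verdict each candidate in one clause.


Technique: the geometric series formula — consecutive terms stand in a fixed index-free ratio — the geometric sum formula closes it.
- the geometric series formula: applies; the problem has the shape this method handles.
- telescoping: the summand is not presented as a shifted difference — a telescoping rewrite may exist, but the displayed structure does not offer one.


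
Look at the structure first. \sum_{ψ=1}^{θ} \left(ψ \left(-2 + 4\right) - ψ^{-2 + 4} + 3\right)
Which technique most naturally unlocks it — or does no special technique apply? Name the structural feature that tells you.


Diagnosis: no special technique — the summand is a plain polynomial in ψ (expanding first if it arrives factored); standard power-sum formulas evaluate it term by term.


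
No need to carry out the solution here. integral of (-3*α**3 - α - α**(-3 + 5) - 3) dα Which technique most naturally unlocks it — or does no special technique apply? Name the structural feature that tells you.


Method: no special technique — every term is a constant multiple of a power of α; term-wise power-rule integration needs no preliminary transformation.


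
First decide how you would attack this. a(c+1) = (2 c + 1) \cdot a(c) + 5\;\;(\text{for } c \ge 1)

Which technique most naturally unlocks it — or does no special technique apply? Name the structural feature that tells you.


Verdict: a summation factor — it is first-order linear but the coefficient 2 c + 1 depends on the index, so multiply through by a summation factor to telescope it.


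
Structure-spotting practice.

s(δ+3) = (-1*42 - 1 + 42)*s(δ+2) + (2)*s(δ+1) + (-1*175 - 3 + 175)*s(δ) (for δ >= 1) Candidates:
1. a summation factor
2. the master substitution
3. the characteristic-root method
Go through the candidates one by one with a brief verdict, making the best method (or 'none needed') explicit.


Method: the characteristic-root method — this is the constant-coefficient homogeneous case — the whole solution in δ reduces to a polynomial's roots.
- a summation factor: a summation factor telescopes one-step recursions; this one carries higher-order memory.
- the master substitution: the recursion shifts the index rather than dividing it.
- the characteristic-root method: yes — fits the structure here.


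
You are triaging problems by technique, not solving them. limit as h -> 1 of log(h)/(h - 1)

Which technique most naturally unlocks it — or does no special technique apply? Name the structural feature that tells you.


Technique: l'Hôpital's rule (0/0) — the 0/0 form at 1 is the signature situation for l'Hôpital's rule. Known elementary limits would finish this too — the rule just bypasses the case analysis.
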